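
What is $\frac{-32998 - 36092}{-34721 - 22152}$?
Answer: $\frac{69090}{56873} \approx 1.2148$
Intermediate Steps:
$\frac{-32998 - 36092}{-34721 - 22152} = - \frac{69090}{-56873} = \left(-69090\right) \left(- \frac{1}{56873}\right) = \frac{69090}{56873}$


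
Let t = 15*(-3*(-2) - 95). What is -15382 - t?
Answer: -14047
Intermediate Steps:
t = -1335 (t = 15*(6 - 95) = 15*(-89) = -1335)
-15382 - t = -15382 - 1*(-1335) = -15382 + 1335 = -14047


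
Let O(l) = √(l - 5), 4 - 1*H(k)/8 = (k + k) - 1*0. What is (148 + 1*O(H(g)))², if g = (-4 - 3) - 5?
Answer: (148 + √219)² ≈ 26503.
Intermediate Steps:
g = -12 (g = -7 - 5 = -12)
H(k) = 32 - 16*k (H(k) = 32 - 8*((k + k) - 1*0) = 32 - 8*(2*k + 0) = 32 - 16*k)
O(l) = √(-5 + l)
(148 + 1*O(H(g)))² = (148 + 1*√(-5 + (32 - 16*(-12))))² = (148 + 1*√(-5 + (32 + 192)))² = (148 + 1*√(-5 + 224))² = (148 + 1*√219)² = (148 + √219)²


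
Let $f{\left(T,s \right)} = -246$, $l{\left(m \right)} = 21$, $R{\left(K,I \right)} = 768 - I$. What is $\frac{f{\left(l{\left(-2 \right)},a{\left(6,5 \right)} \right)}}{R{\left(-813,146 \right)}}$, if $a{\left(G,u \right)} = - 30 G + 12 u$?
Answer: $- \frac{123}{311} \approx -0.3955$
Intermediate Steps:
$\frac{f{\left(l{\left(-2 \right)},a{\left(6,5 \right)} \right)}}{R{\left(-813,146 \right)}} = - \frac{246}{768 - 146} = - \frac{246}{622} = \left(-246\right) \frac{1}{622} = - \frac{123}{311}$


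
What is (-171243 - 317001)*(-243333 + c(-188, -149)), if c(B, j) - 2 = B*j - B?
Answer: 105036419964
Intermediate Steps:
c(B, j) = 2 - B + B*j (c(B, j) = 2 + (B*j - B) = 2 + (-B + B*j) = 2 - B + B*j)
(-171243 - 317001)*(-243333 + c(-188, -149)) = (-171243 - 317001)*(-243333 + (2 - 1*(-188) - 188*(-149))) = -488244*(-243333 + (2 + 188 + 28012)) = -488244*(-243333 + 28202) = -488244*(-215131) = 105036419964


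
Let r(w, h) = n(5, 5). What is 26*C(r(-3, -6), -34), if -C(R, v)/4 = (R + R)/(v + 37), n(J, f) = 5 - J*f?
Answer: 4160/3 ≈ 1386.7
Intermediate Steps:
n(J, f) = 5 - J*f
r(w, h) = -20 (r(w, h) = 5 - 1*5*5 = 5 - 25 = -20)
C(R, v) = -8*R/(37 + v) (C(R, v) = -4*(R + R)/(v + 37) = -4*2*R/(37 + v) = -8*R/(37 + v))
26*C(r(-3, -6), -34) = 26*(-8*(-20)/(37 - 34)) = 26*(-8*(-20)/3) = 26*(-8*(-20)*1/3) = 26*(160/3) = 4160/3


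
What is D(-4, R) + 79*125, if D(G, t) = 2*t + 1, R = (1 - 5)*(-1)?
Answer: 9884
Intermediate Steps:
R = 4 (R = -4*(-1) = 4)
D(G, t) = 1 + 2*t
D(-4, R) + 79*125 = (1 + 2*4) + 79*125 = (1 + 8) + 9875 = 9 + 9875 = 9884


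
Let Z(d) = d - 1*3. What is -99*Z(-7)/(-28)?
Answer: -495/14 ≈ -35.357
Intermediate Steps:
Z(d) = -3 + d (Z(d) = d - 3 = -3 + d)
-99*Z(-7)/(-28) = -99*(-3 - 7)/(-28) = -(-990)*(-1)/28 = -99*5/14 = -495/14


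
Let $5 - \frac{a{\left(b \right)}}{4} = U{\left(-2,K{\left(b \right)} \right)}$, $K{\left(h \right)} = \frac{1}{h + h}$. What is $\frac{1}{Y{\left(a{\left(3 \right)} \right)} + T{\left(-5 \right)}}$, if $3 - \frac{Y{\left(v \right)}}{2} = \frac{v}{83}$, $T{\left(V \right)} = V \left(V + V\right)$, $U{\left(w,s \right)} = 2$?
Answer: $\frac{83}{4624} \approx 0.01795$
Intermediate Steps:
$K{\left(h \right)} = \frac{1}{2 h}$
$a{\left(b \right)} = 12$ ($a{\left(b \right)} = 20 - 8 = 12$)
$T{\left(V \right)} = 2 V^{2}$ ($T{\left(V \right)} = V 2 V = 2 V^{2}$)
$Y{\left(v \right)} = 6 - \frac{2 v}{83}$ ($Y{\left(v \right)} = 6 - 2 \frac{v}{83} = 6 - \frac{2 v}{83}$)
$\frac{1}{Y{\left(a{\left(3 \right)} \right)} + T{\left(-5 \right)}} = \frac{1}{\left(6 - \frac{24}{83}\right) + 2 \left(-5\right)^{2}} = \frac{1}{\left(6 - \frac{24}{83}\right) + 2 \cdot 25} = \frac{1}{\frac{474}{83} + 50} = \frac{1}{\frac{4624}{83}} = \frac{83}{4624}$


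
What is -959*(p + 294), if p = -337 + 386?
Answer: -328937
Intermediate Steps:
p = 49
-959*(p + 294) = -959*(49 + 294) = -959*343 = -328937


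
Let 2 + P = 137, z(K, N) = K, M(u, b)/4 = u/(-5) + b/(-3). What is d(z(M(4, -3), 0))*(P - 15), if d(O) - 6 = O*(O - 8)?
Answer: 144/5 ≈ 28.800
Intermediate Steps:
M(u, b) = -4*b/3 - 4*u/5 (M(u, b) = 4*(u/(-5) + b/(-3)) = 4*(u*(-⅕) + b*(-⅓)) = 4*(-u/5 - b/3) = 4*(-b/3 - u/5) = -4*b/3 - 4*u/5)
P = 135 (P = -2 + 137 = 135)
d(O) = 6 + O*(-8 + O) (d(O) = 6 + O*(O - 8) = 6 + O*(-8 + O))
d(z(M(4, -3), 0))*(P - 15) = (6 + (-4/3*(-3) - ⅘*4)² - 8*(-4/3*(-3) - ⅘*4))*(135 - 15) = (6 + (4 - 16/5)² - 8*(4 - 16/5))*120 = (6 + (⅘)² - 8*⅘)*120 = (6 + 16/25 - 32/5)*120 = (6/25)*120 = 144/5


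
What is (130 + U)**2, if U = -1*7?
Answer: 15129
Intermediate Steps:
U = -7
(130 + U)**2 = (130 - 7)**2 = 123**2 = 15129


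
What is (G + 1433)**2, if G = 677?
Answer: 4452100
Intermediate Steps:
(G + 1433)**2 = (677 + 1433)**2 = 2110**2 = 4452100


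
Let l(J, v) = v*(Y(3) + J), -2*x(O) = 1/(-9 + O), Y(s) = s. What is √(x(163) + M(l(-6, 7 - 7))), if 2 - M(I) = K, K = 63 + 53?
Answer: I*√2703701/154 ≈ 10.677*I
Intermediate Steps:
x(O) = -1/(2*(-9 + O))
K = 116
l(J, v) = v*(3 + J)
M(I) = -114 (M(I) = 2 - 1*116 = 2 - 116 = -114)
√(x(163) + M(l(-6, 7 - 7))) = √(-1/(-18 + 2*163) - 114) = √(-1/(-18 + 326) - 114) = √(-1/308 - 114) = √(-35113/308) = I*√2703701/154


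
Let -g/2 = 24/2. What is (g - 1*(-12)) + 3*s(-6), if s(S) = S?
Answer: -30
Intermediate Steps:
g = -24 (g = -48/2 = -2*12 = -24)
(g - 1*(-12)) + 3*s(-6) = (-24 - 1*(-12)) + 3*(-6) = (-24 + 12) - 18 = -12 - 18 = -30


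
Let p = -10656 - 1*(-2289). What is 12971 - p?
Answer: 21338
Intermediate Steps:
p = -8367 (p = -10656 + 2289 = -8367)
12971 - p = 12971 - 1*(-8367) = 12971 + 8367 = 21338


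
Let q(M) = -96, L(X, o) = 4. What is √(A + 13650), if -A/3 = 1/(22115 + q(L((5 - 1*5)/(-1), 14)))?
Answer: 3*√735335140177/22019 ≈ 116.83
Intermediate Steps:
A = -3/22019 (A = -3/(22115 - 96) = -3/22019 ≈ -0.00013625)
√(A + 13650) = √(-3/22019 + 13650) = √(300559347/22019) = 3*√735335140177/22019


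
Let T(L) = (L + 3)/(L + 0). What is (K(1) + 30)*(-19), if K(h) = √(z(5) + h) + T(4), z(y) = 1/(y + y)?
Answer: -2413/4 - 19*√110/10 ≈ -623.18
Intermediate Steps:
T(L) = (3 + L)/L
z(y) = 1/(2*y)
K(h) = 7/4 + √(⅒ + h) (K(h) = √((½)/5 + h) + (3 + 4)/4 = √((½)*(⅕) + h) + (¼)*7 = √(⅒ + h) + 7/4 = 7/4 + √(⅒ + h))
(K(1) + 30)*(-19) = ((7/4 + √(10 + 100*1)/10) + 30)*(-19) = ((7/4 + √(10 + 100)/10) + 30)*(-19) = ((7/4 + √110/10) + 30)*(-19) = (127/4 + √110/10)*(-19) = -2413/4 - 19*√110/10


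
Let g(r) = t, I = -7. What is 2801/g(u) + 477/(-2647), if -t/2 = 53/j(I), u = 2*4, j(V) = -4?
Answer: 14803213/140291 ≈ 105.52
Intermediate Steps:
u = 8
t = 53/2 (t = -106/(-4) = -106*(-1)/4 = -2*(-53/4) = 53/2 ≈ 26.500)
g(r) = 53/2
2801/g(u) + 477/(-2647) = 2801/(53/2) + 477/(-2647) = 2801*(2/53) + 477*(-1/2647) = 5602/53 - 477/2647 = 14803213/140291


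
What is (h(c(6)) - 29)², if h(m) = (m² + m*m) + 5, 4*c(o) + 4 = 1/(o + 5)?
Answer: 457232689/937024 ≈ 487.96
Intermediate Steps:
c(o) = -1 + 1/(4*(5 + o)) (c(o) = -1 + 1/(4*(o + 5)) = -1 + 1/(4*(5 + o)))
h(m) = 5 + 2*m² (h(m) = (m² + m²) + 5 = 2*m² + 5 = 5 + 2*m²)
(h(c(6)) - 29)² = ((5 + 2*((-19/4 - 1*6)/(5 + 6))²) - 29)² = ((5 + 2*((-19/4 - 6)/11)²) - 29)² = ((5 + 2*((1/11)*(-43/4))²) - 29)² = ((5 + 2*(-43/44)²) - 29)² = ((5 + 2*(1849/1936)) - 29)² = ((5 + 1849/968) - 29)² = (6689/968 - 29)² = (-21383/968)² = 457232689/937024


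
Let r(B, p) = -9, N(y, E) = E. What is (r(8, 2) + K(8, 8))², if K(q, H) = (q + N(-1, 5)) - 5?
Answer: 1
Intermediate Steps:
K(q, H) = q (K(q, H) = (q + 5) - 5 = (5 + q) - 5 = q)
(r(8, 2) + K(8, 8))² = (-9 + 8)² = (-1)² = 1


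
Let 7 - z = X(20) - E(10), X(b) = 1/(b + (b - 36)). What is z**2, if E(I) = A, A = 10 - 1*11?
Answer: 529/16 ≈ 33.063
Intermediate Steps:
A = -1 (A = 10 - 11 = -1)
E(I) = -1
X(b) = 1/(-36 + 2*b) (X(b) = 1/(b + (-36 + b)) = 1/(-36 + 2*b))
z = 23/4 (z = 7 - (1/(2*(-18 + 20)) - 1*(-1)) = 7 - ((1/2)/2 + 1) = 7 - ((1/2)*(1/2) + 1) = 7 - (1/4 + 1) = 7 - 1*5/4 = 7 - 5/4 = 23/4 ≈ 5.7500)
z**2 = (23/4)**2 = 529/16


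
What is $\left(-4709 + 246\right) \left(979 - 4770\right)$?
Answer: $16919233$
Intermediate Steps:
$\left(-4709 + 246\right) \left(979 - 4770\right) = \left(-4463\right) \left(-3791\right) = 16919233$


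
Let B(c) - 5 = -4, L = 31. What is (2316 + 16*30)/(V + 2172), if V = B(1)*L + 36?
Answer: 2796/2239 ≈ 1.2488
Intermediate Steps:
B(c) = 1 (B(c) = 5 - 4 = 1)
V = 67 (V = 1*31 + 36 = 31 + 36 = 67)
(2316 + 16*30)/(V + 2172) = (2316 + 16*30)/(67 + 2172) = (2316 + 480)/2239 = 2796*(1/2239) = 2796/2239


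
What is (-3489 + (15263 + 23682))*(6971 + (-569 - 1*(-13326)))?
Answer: 699475968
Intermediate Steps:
(-3489 + (15263 + 23682))*(6971 + (-569 - 1*(-13326))) = (-3489 + 38945)*(6971 + (-569 + 13326)) = 35456*(6971 + 12757) = 35456*19728 = 699475968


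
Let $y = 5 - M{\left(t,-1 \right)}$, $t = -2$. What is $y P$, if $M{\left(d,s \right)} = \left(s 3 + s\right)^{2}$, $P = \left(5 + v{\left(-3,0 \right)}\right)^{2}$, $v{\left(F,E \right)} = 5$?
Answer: $-1100$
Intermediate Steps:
$P = 100$ ($P = \left(5 + 5\right)^{2} = 10^{2} = 100$)
$M{\left(d,s \right)} = 16 s^{2}$ ($M{\left(d,s \right)} = \left(3 s + s\right)^{2} = \left(4 s\right)^{2} = 16 s^{2}$)
$y = -11$ ($y = 5 - 16 \left(-1\right)^{2} = 5 - 16 \cdot 1 = 5 - 16 = -11$)
$y P = \left(-11\right) 100 = -1100$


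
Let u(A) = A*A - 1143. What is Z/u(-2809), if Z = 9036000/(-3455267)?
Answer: -4518000/13629884621623 ≈ -3.3148e-7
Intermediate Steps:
Z = -9036000/3455267 (Z = 9036000*(-1/3455267) = -9036000/3455267 ≈ -2.6151)
u(A) = -1143 + A**2 (u(A) = A**2 - 1143 = -1143 + A**2)
Z/u(-2809) = -9036000/(3455267*(-1143 + (-2809)**2)) = -9036000/(3455267*(-1143 + 7890481)) = -9036000/3455267/7889338 = -9036000/3455267*1/7889338 = -4518000/13629884621623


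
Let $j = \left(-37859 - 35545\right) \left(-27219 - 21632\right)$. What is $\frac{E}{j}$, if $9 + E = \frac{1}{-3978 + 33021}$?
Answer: $- \frac{130693}{52072048622286} \approx -2.5099 \cdot 10^{-9}$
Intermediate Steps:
$E = - \frac{261386}{29043}$ ($E = -9 + \frac{1}{-3978 + 33021} = -9 + \frac{1}{29043} = - \frac{261386}{29043} \approx -9.0$)
$j = 3585858804$ ($j = \left(-73404\right) \left(-48851\right) = 3585858804$)
$\frac{E}{j} = - \frac{261386}{29043 \cdot 3585858804} = \left(- \frac{261386}{29043}\right) \frac{1}{3585858804} = - \frac{130693}{52072048622286}$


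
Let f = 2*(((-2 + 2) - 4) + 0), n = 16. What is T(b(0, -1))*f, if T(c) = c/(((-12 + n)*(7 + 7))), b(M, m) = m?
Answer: ⅐ ≈ 0.14286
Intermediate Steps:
T(c) = c/56 (T(c) = c/(((-12 + 16)*(7 + 7))) = c/((4*14)) = c/56)
f = -8 (f = 2*((0 - 4) + 0) = 2*(-4 + 0) = 2*(-4) = -8)
T(b(0, -1))*f = ((1/56)*(-1))*(-8) = -1/56*(-8) = ⅐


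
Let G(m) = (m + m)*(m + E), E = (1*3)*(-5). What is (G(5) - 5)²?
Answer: 11025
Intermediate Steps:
E = -15 (E = 3*(-5) = -15)
G(m) = 2*m*(-15 + m) (G(m) = (m + m)*(m - 15) = (2*m)*(-15 + m) = 2*m*(-15 + m))
(G(5) - 5)² = (2*5*(-15 + 5) - 5)² = (2*5*(-10) - 5)² = (-100 - 5)² = (-105)² = 11025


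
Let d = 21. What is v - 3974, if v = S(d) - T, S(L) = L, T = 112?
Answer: -4065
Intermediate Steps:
v = -91 (v = 21 - 1*112 = 21 - 112 = -91)
v - 3974 = -91 - 3974 = -4065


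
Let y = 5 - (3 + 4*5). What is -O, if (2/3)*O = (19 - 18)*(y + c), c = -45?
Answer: 189/2 ≈ 94.500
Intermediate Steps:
y = -18 (y = 5 - (3 + 20) = 5 - 1*23 = 5 - 23 = -18)
O = -189/2 (O = 3*((19 - 18)*(-18 - 45))/2 = 3*(1*(-63))/2 = (3/2)*(-63) = -189/2 ≈ -94.500)
-O = -1*(-189/2) = 189/2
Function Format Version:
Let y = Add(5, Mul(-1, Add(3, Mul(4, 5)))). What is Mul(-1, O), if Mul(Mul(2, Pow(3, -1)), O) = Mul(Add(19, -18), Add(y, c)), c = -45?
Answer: Rational(189, 2) ≈ 94.500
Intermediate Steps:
y = -18 (y = Add(5, Mul(-1, Add(3, 20))) = Add(5, Mul(-1, 23)) = Add(5, -23) = -18)
O = Rational(-189, 2) (O = Mul(Rational(3, 2), Mul(Add(19, -18), Add(-18, -45))) = Mul(Rational(3, 2), Mul(1, -63)) = Mul(Rational(3, 2), -63) = Rational(-189, 2) ≈ -94.500)
Mul(-1, O) = Mul(-1, Rational(-189, 2)) = Rational(189, 2)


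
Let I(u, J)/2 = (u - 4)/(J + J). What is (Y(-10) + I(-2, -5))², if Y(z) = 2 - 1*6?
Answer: 196/25 ≈ 7.8400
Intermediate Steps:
I(u, J) = (-4 + u)/J (I(u, J) = 2*((u - 4)/(J + J)) = 2*((-4 + u)/((2*J))) = 2*((-4 + u)*(1/(2*J))) = 2*((-4 + u)/(2*J)) = (-4 + u)/J)
Y(z) = -4 (Y(z) = 2 - 6 = -4)
(Y(-10) + I(-2, -5))² = (-4 + (-4 - 2)/(-5))² = (-4 - ⅕*(-6))² = (-4 + 6/5)² = (-14/5)² = 196/25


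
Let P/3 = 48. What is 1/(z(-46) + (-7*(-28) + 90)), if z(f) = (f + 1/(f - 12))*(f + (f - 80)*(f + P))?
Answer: 29/16548087 ≈ 1.7525e-6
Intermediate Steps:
P = 144 (P = 3*48 = 144)
z(f) = (f + 1/(-12 + f))*(f + (-80 + f)*(144 + f)) (z(f) = (f + 1/(f - 12))*(f + (f - 80)*(f + 144)) = (f + 1/(-12 + f))*(f + (-80 + f)*(144 + f)))
1/(z(-46) + (-7*(-28) + 90)) = 1/((-11520 + (-46)⁴ - 12299*(-46)² + 53*(-46)³ + 138305*(-46))/(-12 - 46) + (-7*(-28) + 90)) = 1/((-11520 + 4477456 - 12299*2116 + 53*(-97336) - 6362030)/(-58) + (196 + 90)) = 1/(-(-11520 + 4477456 - 26024684 - 5158808 - 6362030)/58 + 286) = 1/(-1/58*(-33079586) + 286) = 1/(16539793/29 + 286) = 1/(16548087/29) = 29/16548087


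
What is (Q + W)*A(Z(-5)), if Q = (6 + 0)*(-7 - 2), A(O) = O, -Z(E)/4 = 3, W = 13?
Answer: 492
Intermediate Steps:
Z(E) = -12 (Z(E) = -4*3 = -12)
Q = -54 (Q = 6*(-9) = -54)
(Q + W)*A(Z(-5)) = (-54 + 13)*(-12) = -41*(-12) = 492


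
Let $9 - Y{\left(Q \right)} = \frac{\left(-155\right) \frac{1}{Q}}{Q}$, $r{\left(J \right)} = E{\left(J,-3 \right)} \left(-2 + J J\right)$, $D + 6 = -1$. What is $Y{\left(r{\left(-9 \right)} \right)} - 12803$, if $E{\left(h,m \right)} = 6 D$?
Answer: $- \frac{140850732301}{11009124} \approx -12794.0$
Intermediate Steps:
$D = -7$ ($D = -6 - 1 = -7$)
$E{\left(h,m \right)} = -42$ ($E{\left(h,m \right)} = 6 \left(-7\right) = -42$)
$r{\left(J \right)} = 84 - 42 J^{2}$ ($r{\left(J \right)} = - 42 \left(-2 + J J\right) = - 42 \left(-2 + J^{2}\right) = 84 - 42 J^{2}$)
$Y{\left(Q \right)} = 9 + \frac{155}{Q^{2}}$ ($Y{\left(Q \right)} = 9 - \frac{\left(-155\right) \frac{1}{Q}}{Q} = 9 - - \frac{155}{Q^{2}} = 9 + \frac{155}{Q^{2}}$)
$Y{\left(r{\left(-9 \right)} \right)} - 12803 = \left(9 + \frac{155}{\left(84 - 42 \left(-9\right)^{2}\right)^{2}}\right) - 12803 = \left(9 + \frac{155}{\left(84 - 3402\right)^{2}}\right) - 12803 = \left(9 + \frac{155}{11009124}\right) - 12803 = \frac{99082271}{11009124} - 12803 = - \frac{140850732301}{11009124}$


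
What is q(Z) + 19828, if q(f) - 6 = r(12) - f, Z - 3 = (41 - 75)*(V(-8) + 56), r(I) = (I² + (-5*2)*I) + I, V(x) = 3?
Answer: 21873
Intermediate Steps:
r(I) = I² - 9*I (r(I) = (I² - 10*I) + I = I² - 9*I)
Z = -2003 (Z = 3 + (41 - 75)*(3 + 56) = 3 - 34*59 = 3 - 2006 = -2003)
q(f) = 42 - f (q(f) = 6 + (12*(-9 + 12) - f) = 6 + (12*3 - f) = 6 + (36 - f) = 42 - f)
q(Z) + 19828 = (42 - 1*(-2003)) + 19828 = (42 + 2003) + 19828 = 2045 + 19828 = 21873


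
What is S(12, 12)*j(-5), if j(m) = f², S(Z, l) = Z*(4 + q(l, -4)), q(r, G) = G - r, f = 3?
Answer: -1296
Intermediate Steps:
S(Z, l) = -Z*l (S(Z, l) = Z*(4 + (-4 - l)) = Z*(-l) = -Z*l)
j(m) = 9 (j(m) = 3² = 9)
S(12, 12)*j(-5) = -1*12*12*9 = -144*9 = -1296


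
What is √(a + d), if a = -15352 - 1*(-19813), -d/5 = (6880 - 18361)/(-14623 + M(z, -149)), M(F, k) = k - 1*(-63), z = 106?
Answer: 2*√26786496161/4903 ≈ 66.761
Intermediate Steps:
M(F, k) = 63 + k (M(F, k) = k + 63 = 63 + k)
d = -19135/4903 (d = -5*(6880 - 18361)/(-14623 + (63 - 149)) = -(-57405)/(-14623 - 86) = -(-57405)/(-14709) = -(-57405)*(-1)/14709 = -5*3827/4903 = -19135/4903 ≈ -3.9027)
a = 4461 (a = -15352 + 19813 = 4461)
√(a + d) = √(4461 - 19135/4903) = √(21853148/4903) = 2*√26786496161/4903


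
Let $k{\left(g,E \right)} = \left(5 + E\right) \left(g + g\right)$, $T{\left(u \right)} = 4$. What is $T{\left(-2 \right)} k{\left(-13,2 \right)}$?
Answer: $-728$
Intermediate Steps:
$k{\left(g,E \right)} = 2 g \left(5 + E\right)$ ($k{\left(g,E \right)} = \left(5 + E\right) 2 g = 2 g \left(5 + E\right)$)
$T{\left(-2 \right)} k{\left(-13,2 \right)} = 4 \cdot 2 \left(-13\right) \left(5 + 2\right) = 4 \cdot 2 \left(-13\right) 7 = 4 \left(-182\right) = -728$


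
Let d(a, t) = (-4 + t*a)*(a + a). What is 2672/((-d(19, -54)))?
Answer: 668/9785 ≈ 0.068268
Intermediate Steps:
d(a, t) = 2*a*(-4 + a*t) (d(a, t) = (-4 + a*t)*(2*a) = 2*a*(-4 + a*t))
2672/((-d(19, -54))) = 2672/((-2*19*(-4 + 19*(-54)))) = 2672/((-2*19*(-4 - 1026))) = 2672/((-2*19*(-1030))) = 2672/((-1*(-39140))) = 2672/39140 = 2672*(1/39140) = 668/9785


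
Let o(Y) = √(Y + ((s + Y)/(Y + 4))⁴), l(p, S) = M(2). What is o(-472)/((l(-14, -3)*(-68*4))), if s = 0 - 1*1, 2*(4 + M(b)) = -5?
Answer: I*√22592499270431/387234432 ≈ 0.012275*I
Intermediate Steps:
M(b) = -13/2 (M(b) = -4 + (½)*(-5) = -4 - 5/2 = -13/2)
s = -1 (s = 0 - 1 = -1)
l(p, S) = -13/2
o(Y) = √(Y + (-1 + Y)⁴/(4 + Y)⁴) (o(Y) = √(Y + ((-1 + Y)/(Y + 4))⁴) = √(Y + ((-1 + Y)/(4 + Y))⁴) = √(Y + (-1 + Y)⁴/(4 + Y)⁴))
o(-472)/((l(-14, -3)*(-68*4))) = √(-472 + (-1 - 472)⁴/(4 - 472)⁴)/((-(-442)*4)) = √(-472 + (-473)⁴/(-468)⁴)/((-13/2*(-272))) = √(-472 + 50054665441*(1/47971512576))/1768 = √(-472 + 50054665441/47971512576)*(1/1768) = √(-22592499270431/47971512576)*(1/1768) = (I*√22592499270431/219024)*(1/1768) = I*√22592499270431/387234432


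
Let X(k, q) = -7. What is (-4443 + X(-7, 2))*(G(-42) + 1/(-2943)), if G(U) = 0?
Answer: 4450/2943 ≈ 1.5121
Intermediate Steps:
(-4443 + X(-7, 2))*(G(-42) + 1/(-2943)) = (-4443 - 7)*(0 + 1/(-2943)) = -4450*(0 - 1/2943) = -4450*(-1/2943) = 4450/2943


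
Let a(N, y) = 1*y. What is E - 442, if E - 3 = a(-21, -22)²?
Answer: 45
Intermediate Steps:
a(N, y) = y
E = 487 (E = 3 + (-22)² = 3 + 484 = 487)
E - 442 = 487 - 442 = 45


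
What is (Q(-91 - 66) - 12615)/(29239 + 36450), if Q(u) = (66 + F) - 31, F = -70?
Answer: -12650/65689 ≈ -0.19257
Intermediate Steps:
Q(u) = -35 (Q(u) = (66 - 70) - 31 = -4 - 31 = -35)
(Q(-91 - 66) - 12615)/(29239 + 36450) = (-35 - 12615)/(29239 + 36450) = -12650/65689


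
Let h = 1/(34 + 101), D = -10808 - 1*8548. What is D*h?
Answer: -6452/45 ≈ -143.38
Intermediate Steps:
D = -19356 (D = -10808 - 8548 = -19356)
h = 1/135 ≈ 0.0074074
D*h = -19356*1/135 = -6452/45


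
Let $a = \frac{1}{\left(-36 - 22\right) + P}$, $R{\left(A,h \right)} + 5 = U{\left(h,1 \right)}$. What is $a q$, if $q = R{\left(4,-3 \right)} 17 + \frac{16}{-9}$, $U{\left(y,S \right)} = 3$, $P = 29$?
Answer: $\frac{322}{261} \approx 1.2337$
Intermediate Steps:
$R{\left(A,h \right)} = -2$ ($R{\left(A,h \right)} = -5 + 3 = -2$)
$q = - \frac{322}{9}$ ($q = \left(-2\right) 17 + \frac{16}{-9} = -34 + 16 \left(- \frac{1}{9}\right) = -34 - \frac{16}{9} = - \frac{322}{9} \approx -35.778$)
$a = - \frac{1}{29}$ ($a = \frac{1}{\left(-36 - 22\right) + 29} = \frac{1}{-58 + 29} = \frac{1}{-29} = - \frac{1}{29} \approx -0.034483$)
$a q = \left(- \frac{1}{29}\right) \left(- \frac{322}{9}\right) = \frac{322}{261}$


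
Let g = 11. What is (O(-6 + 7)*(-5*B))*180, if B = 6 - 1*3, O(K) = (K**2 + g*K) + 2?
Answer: -37800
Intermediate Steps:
O(K) = 2 + K**2 + 11*K (O(K) = (K**2 + 11*K) + 2 = 2 + K**2 + 11*K)
B = 3 (B = 6 - 3 = 3)
(O(-6 + 7)*(-5*B))*180 = ((2 + (-6 + 7)**2 + 11*(-6 + 7))*(-5*3))*180 = ((2 + 1**2 + 11*1)*(-15))*180 = ((2 + 1 + 11)*(-15))*180 = (14*(-15))*180 = -210*180 = -37800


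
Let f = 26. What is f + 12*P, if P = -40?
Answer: -454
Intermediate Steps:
f + 12*P = 26 + 12*(-40) = 26 - 480 = -454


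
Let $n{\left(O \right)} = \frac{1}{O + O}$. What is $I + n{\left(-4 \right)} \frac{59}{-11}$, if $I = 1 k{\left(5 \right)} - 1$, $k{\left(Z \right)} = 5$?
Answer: $\frac{411}{88} \approx 4.6705$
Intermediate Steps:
$n{\left(O \right)} = \frac{1}{2 O}$
$I = 4$ ($I = 1 \cdot 5 - 1 = 5 - 1 = 4$)
$I + n{\left(-4 \right)} \frac{59}{-11} = 4 + \frac{1}{2 \left(-4\right)} \frac{59}{-11} = 4 + \frac{1}{2} \left(- \frac{1}{4}\right) 59 \left(- \frac{1}{11}\right) = 4 - - \frac{59}{88} = 4 + \frac{59}{88} = \frac{411}{88}$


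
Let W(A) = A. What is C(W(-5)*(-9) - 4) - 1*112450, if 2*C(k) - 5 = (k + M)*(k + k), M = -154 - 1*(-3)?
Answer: -233915/2 ≈ -1.1696e+5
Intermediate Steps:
M = -151 (M = -154 + 3 = -151)
C(k) = 5/2 + k*(-151 + k) (C(k) = 5/2 + ((k - 151)*(k + k))/2 = 5/2 + ((-151 + k)*(2*k))/2 = 5/2 + (2*k*(-151 + k))/2 = 5/2 + k*(-151 + k))
C(W(-5)*(-9) - 4) - 1*112450 = (5/2 + (-5*(-9) - 4)² - 151*(-5*(-9) - 4)) - 1*112450 = (5/2 + (45 - 4)² - 151*(45 - 4)) - 112450 = (5/2 + 41² - 151*41) - 112450 = (5/2 + 1681 - 6191) - 112450 = -9015/2 - 112450 = -233915/2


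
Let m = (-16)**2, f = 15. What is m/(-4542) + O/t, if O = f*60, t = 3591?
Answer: 58676/302043 ≈ 0.19426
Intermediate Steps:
m = 256
O = 900 (O = 15*60 = 900)
m/(-4542) + O/t = 256/(-4542) + 900/3591 = 256*(-1/4542) + 900*(1/3591) = -128/2271 + 100/399 = 58676/302043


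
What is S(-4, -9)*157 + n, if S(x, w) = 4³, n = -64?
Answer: 9984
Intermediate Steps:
S(x, w) = 64
S(-4, -9)*157 + n = 64*157 - 64 = 10048 - 64 = 9984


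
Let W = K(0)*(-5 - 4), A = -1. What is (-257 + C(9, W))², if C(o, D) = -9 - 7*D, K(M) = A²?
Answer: 41209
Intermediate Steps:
K(M) = 1 (K(M) = (-1)² = 1)
W = -9 (W = 1*(-5 - 4) = 1*(-9) = -9)
(-257 + C(9, W))² = (-257 + (-9 - 7*(-9)))² = (-257 + (-9 + 63))² = (-257 + 54)² = (-203)² = 41209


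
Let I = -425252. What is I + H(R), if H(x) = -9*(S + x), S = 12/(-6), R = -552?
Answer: -420266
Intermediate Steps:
S = -2 (S = 12*(-⅙) = -2)
H(x) = 18 - 9*x (H(x) = -9*(-2 + x) = 18 - 9*x)
I + H(R) = -425252 + (18 - 9*(-552)) = -425252 + (18 + 4968) = -425252 + 4986 = -420266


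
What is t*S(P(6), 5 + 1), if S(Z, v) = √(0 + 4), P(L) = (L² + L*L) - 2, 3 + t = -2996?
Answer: -5998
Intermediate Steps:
t = -2999 (t = -3 - 2996 = -2999)
P(L) = -2 + 2*L² (P(L) = (L² + L²) - 2 = 2*L² - 2 = -2 + 2*L²)
S(Z, v) = 2 (S(Z, v) = √4 = 2)
t*S(P(6), 5 + 1) = -2999*2 = -5998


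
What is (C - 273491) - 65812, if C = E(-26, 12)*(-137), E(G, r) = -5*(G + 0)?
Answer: -357113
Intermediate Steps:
E(G, r) = -5*G
C = -17810 (C = -5*(-26)*(-137) = 130*(-137) = -17810)
(C - 273491) - 65812 = (-17810 - 273491) - 65812 = -291301 - 65812 = -357113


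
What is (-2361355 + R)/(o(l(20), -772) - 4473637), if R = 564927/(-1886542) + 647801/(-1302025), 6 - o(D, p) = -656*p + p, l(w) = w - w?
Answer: 5800256918039301567/12230756206482087050 ≈ 0.47424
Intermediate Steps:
l(w) = 0
o(D, p) = 6 + 655*p (o(D, p) = 6 - (-656*p + p) = 6 - (-655)*p = 6 + 655*p)
R = -1957652871317/2456324847550 (R = 564927*(-1/1886542) + 647801*(-1/1302025) = -564927/1886542 - 647801/1302025 = -1957652871317/2456324847550 ≈ -0.79698)
(-2361355 + R)/(o(l(20), -772) - 4473637) = (-2361355 - 1957652871317/2456324847550)/((6 + 655*(-772)) - 4473637) = -5800256918039301567/(2456324847550*((6 - 505660) - 4473637)) = -5800256918039301567/(2456324847550*(-505654 - 4473637)) = -5800256918039301567/2456324847550/(-4979291) = -5800256918039301567/2456324847550*(-1/4979291) = 5800256918039301567/12230756206482087050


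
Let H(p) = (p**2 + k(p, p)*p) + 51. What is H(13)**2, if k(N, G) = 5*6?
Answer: 372100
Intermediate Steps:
k(N, G) = 30
H(p) = 51 + p**2 + 30*p (H(p) = (p**2 + 30*p) + 51 = 51 + p**2 + 30*p)
H(13)**2 = (51 + 13**2 + 30*13)**2 = (51 + 169 + 390)**2 = 610**2 = 372100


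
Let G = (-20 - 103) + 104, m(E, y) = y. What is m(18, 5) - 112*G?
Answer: 2133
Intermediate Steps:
G = -19 (G = -123 + 104 = -19)
m(18, 5) - 112*G = 5 - 112*(-19) = 5 + 2128 = 2133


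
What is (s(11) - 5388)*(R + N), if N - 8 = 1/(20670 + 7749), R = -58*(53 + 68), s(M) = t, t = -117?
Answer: 365563541815/9473 ≈ 3.8590e+7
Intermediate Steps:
s(M) = -117
R = -7018 (R = -58*121 = -7018)
N = 227353/28419 (N = 8 + 1/(20670 + 7749) = 8 + 1/28419 = 227353/28419 ≈ 8.0000)
(s(11) - 5388)*(R + N) = (-117 - 5388)*(-7018 + 227353/28419) = -5505*(-199217189/28419) = 365563541815/9473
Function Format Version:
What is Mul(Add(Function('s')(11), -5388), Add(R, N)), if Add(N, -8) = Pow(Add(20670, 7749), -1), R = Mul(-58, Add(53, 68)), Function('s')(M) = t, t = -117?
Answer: Rational(365563541815, 9473) ≈ 3.8590e+7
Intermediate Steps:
Function('s')(M) = -117
R = -7018 (R = Mul(-58, 121) = -7018)
N = Rational(227353, 28419) (N = Add(8, Pow(Add(20670, 7749), -1)) = Add(8, Pow(28419, -1)) = Add(8, Rational(1, 28419)) = Rational(227353, 28419) ≈ 8.0000)
Mul(Add(Function('s')(11), -5388), Add(R, N)) = Mul(Add(-117, -5388), Add(-7018, Rational(227353, 28419))) = Mul(-5505, Rational(-199217189, 28419)) = Rational(365563541815, 9473)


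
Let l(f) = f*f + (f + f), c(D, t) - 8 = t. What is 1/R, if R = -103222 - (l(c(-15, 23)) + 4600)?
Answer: -1/108845 ≈ -9.1874e-6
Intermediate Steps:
c(D, t) = 8 + t
l(f) = f**2 + 2*f
R = -108845 (R = -103222 - ((8 + 23)*(2 + (8 + 23)) + 4600) = -103222 - (31*(2 + 31) + 4600) = -103222 - (31*33 + 4600) = -103222 - (1023 + 4600) = -103222 - 1*5623 = -103222 - 5623 = -108845)
1/R = 1/(-108845) = -1/108845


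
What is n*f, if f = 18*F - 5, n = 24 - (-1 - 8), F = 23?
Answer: 13497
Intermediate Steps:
n = 33 (n = 24 - 1*(-9) = 24 + 9 = 33)
f = 409 (f = 18*23 - 5 = 414 - 5 = 409)
n*f = 33*409 = 13497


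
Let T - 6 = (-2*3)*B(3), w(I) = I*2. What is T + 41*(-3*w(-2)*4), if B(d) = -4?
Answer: 1998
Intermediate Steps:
w(I) = 2*I
T = 30 (T = 6 - 2*3*(-4) = 6 - 6*(-4) = 6 + 24 = 30)
T + 41*(-3*w(-2)*4) = 30 + 41*(-6*(-2)*4) = 30 + 41*(-3*(-4)*4) = 30 + 41*(12*4) = 30 + 41*48 = 30 + 1968 = 1998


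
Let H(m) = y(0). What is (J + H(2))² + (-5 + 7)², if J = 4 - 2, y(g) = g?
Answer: 8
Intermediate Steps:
J = 2
H(m) = 0
(J + H(2))² + (-5 + 7)² = (2 + 0)² + (-5 + 7)² = 2² + 2² = 4 + 4 = 8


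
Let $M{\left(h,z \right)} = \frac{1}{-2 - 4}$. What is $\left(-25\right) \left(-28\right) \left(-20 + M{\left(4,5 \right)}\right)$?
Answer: $- \frac{42350}{3} \approx -14117.0$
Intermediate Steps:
$M{\left(h,z \right)} = - \frac{1}{6}$ ($M{\left(h,z \right)} = \frac{1}{-6} = - \frac{1}{6}$)
$\left(-25\right) \left(-28\right) \left(-20 + M{\left(4,5 \right)}\right) = \left(-25\right) \left(-28\right) \left(-20 - \frac{1}{6}\right) = 700 \left(- \frac{121}{6}\right) = - \frac{42350}{3}$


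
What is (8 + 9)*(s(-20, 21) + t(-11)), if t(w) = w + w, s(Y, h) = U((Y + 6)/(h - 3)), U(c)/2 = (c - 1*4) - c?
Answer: -510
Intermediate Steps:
U(c) = -8 (U(c) = 2*((c - 1*4) - c) = 2*((c - 4) - c) = 2*((-4 + c) - c) = 2*(-4) = -8)
s(Y, h) = -8
t(w) = 2*w
(8 + 9)*(s(-20, 21) + t(-11)) = (8 + 9)*(-8 + 2*(-11)) = 17*(-8 - 22) = 17*(-30) = -510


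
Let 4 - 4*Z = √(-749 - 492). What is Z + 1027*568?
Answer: 583337 - I*√1241/4 ≈ 5.8334e+5 - 8.807*I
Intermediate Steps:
Z = 1 - I*√1241/4 (Z = 1 - √(-749 - 492)/4 = 1 - I*√1241/4 ≈ 1.0 - 8.807*I)
Z + 1027*568 = (1 - I*√1241/4) + 1027*568 = (1 - I*√1241/4) + 583336 = 583337 - I*√1241/4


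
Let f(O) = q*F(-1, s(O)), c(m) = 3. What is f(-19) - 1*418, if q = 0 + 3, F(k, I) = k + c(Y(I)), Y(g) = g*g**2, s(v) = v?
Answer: -412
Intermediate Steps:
Y(g) = g**3
F(k, I) = 3 + k (F(k, I) = k + 3 = 3 + k)
q = 3
f(O) = 6 (f(O) = 3*(3 - 1) = 3*2 = 6)
f(-19) - 1*418 = 6 - 1*418 = 6 - 418 = -412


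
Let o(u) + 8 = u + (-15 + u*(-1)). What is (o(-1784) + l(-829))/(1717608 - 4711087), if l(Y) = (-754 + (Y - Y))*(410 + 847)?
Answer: 55753/176087 ≈ 0.31662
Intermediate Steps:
l(Y) = -947778 (l(Y) = (-754 + 0)*1257 = -754*1257 = -947778)
o(u) = -23 (o(u) = -8 + (u + (-15 + u*(-1))) = -8 + (u + (-15 - u)) = -8 - 15 = -23)
(o(-1784) + l(-829))/(1717608 - 4711087) = (-23 - 947778)/(1717608 - 4711087) = -947801/(-2993479) = -947801*(-1/2993479) = 55753/176087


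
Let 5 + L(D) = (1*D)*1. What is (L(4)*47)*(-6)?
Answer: 282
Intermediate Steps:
L(D) = -5 + D (L(D) = -5 + (1*D)*1 = -5 + D*1 = -5 + D)
(L(4)*47)*(-6) = ((-5 + 4)*47)*(-6) = -1*47*(-6) = -47*(-6) = 282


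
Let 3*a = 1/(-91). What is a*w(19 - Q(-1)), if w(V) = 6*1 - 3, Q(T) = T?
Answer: -1/91 ≈ -0.010989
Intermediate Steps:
a = -1/273 (a = (⅓)/(-91) = (⅓)*(-1/91) = -1/273 ≈ -0.0036630)
w(V) = 3 (w(V) = 6 - 3 = 3)
a*w(19 - Q(-1)) = -1/273*3 = -1/91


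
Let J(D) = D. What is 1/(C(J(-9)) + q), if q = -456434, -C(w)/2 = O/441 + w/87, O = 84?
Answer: -609/277968412 ≈ -2.1909e-6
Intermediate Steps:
C(w) = -8/21 - 2*w/87 (C(w) = -2*(84/441 + w/87) = -2*(84*(1/441) + w*(1/87)) = -2*(4/21 + w/87) = -8/21 - 2*w/87)
1/(C(J(-9)) + q) = 1/((-8/21 - 2/87*(-9)) - 456434) = 1/((-8/21 + 6/29) - 456434) = 1/(-106/609 - 456434) = 1/(-277968412/609) = -609/277968412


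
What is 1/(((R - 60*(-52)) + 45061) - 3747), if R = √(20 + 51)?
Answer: 44434/1974380285 - √71/1974380285 ≈ 2.2501e-5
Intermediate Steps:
R = √71 ≈ 8.4261
1/(((R - 60*(-52)) + 45061) - 3747) = 1/(((√71 - 60*(-52)) + 45061) - 3747) = 1/(((√71 + 3120) + 45061) - 3747) = 1/(((3120 + √71) + 45061) - 3747) = 1/((48181 + √71) - 3747) = 1/(44434 + √71)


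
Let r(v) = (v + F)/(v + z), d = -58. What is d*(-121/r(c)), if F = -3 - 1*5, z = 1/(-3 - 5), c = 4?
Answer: -108779/16 ≈ -6798.7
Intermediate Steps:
z = -1/8 (z = 1/(-8) = -1/8 ≈ -0.12500)
F = -8 (F = -3 - 5 = -8)
r(v) = (-8 + v)/(-1/8 + v) (r(v) = (v - 8)/(v - 1/8) = (-8 + v)/(-1/8 + v))
d*(-121/r(c)) = -(-7018)/(8*(-8 + 4)/(-1 + 8*4)) = -(-7018)/(8*(-4)/(-1 + 32)) = -(-7018)/(8*(-4)/31) = -(-7018)/(8*(1/31)*(-4)) = -(-7018)/(-32/31) = -(-7018)*(-31)/32 = -58*3751/32 = -108779/16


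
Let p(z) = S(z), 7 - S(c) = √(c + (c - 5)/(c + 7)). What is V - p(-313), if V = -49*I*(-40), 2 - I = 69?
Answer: -131327 + I*√811410/51 ≈ -1.3133e+5 + 17.662*I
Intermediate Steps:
I = -67 (I = 2 - 1*69 = 2 - 69 = -67)
S(c) = 7 - √(c + (-5 + c)/(7 + c)) (S(c) = 7 - √(c + (c - 5)/(c + 7)) = 7 - √(c + (-5 + c)/(7 + c)))
p(z) = 7 - √((-5 + z + z*(7 + z))/(7 + z))
V = -131320 (V = -49*(-67)*(-40) = 3283*(-40) = -131320)
V - p(-313) = -131320 - (7 - √((-5 - 313 - 313*(7 - 313))/(7 - 313))) = -131320 - (7 - √((-5 - 313 - 313*(-306))/(-306))) = -131320 - (7 - √(-(-5 - 313 + 95778)/306)) = -131320 - (7 - √(-1/306*95460)) = -131320 - (7 - √(-15910/51)) = -131320 - (7 - I*√811410/51) = -131320 + (-7 + I*√811410/51) = -131327 + I*√811410/51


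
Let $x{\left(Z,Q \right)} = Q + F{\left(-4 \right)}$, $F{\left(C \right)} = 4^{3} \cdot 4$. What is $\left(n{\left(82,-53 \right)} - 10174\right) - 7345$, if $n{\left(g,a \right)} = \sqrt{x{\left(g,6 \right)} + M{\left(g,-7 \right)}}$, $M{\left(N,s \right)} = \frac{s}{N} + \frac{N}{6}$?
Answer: $-17519 + \frac{\sqrt{16677078}}{246} \approx -17502.0$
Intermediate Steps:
$F{\left(C \right)} = 256$ ($F{\left(C \right)} = 64 \cdot 4 = 256$)
$M{\left(N,s \right)} = \frac{N}{6} + \frac{s}{N}$ ($M{\left(N,s \right)} = \frac{s}{N} + N \frac{1}{6} = \frac{s}{N} + \frac{N}{6} = \frac{N}{6} + \frac{s}{N}$)
$x{\left(Z,Q \right)} = 256 + Q$ ($x{\left(Z,Q \right)} = Q + 256 = 256 + Q$)
$n{\left(g,a \right)} = \sqrt{262 - \frac{7}{g} + \frac{g}{6}}$ ($n{\left(g,a \right)} = \sqrt{\left(256 + 6\right) + \left(\frac{g}{6} - \frac{7}{g}\right)} = \sqrt{262 + \left(- \frac{7}{g} + \frac{g}{6}\right)} = \sqrt{262 - \frac{7}{g} + \frac{g}{6}}$)
$\left(n{\left(82,-53 \right)} - 10174\right) - 7345 = \left(\frac{\sqrt{9432 - \frac{252}{82} + 6 \cdot 82}}{6} - 10174\right) - 7345 = \left(\frac{\sqrt{9432 - \frac{126}{41} + 492}}{6} - 10174\right) - 7345 = \left(\frac{\sqrt{\frac{406758}{41}}}{6} - 10174\right) - 7345 = \left(\frac{\frac{1}{41} \sqrt{16677078}}{6} - 10174\right) - 7345 = \left(\frac{\sqrt{16677078}}{246} - 10174\right) - 7345 = \left(-10174 + \frac{\sqrt{16677078}}{246}\right) - 7345 = -17519 + \frac{\sqrt{16677078}}{246}$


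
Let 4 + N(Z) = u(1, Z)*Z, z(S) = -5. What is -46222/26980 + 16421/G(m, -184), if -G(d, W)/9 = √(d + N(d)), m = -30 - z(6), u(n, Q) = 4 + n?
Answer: -23111/13490 + 16421*I*√154/1386 ≈ -1.7132 + 147.03*I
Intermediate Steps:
m = -25 (m = -30 - 1*(-5) = -30 + 5 = -25)
N(Z) = -4 + 5*Z (N(Z) = -4 + (4 + 1)*Z = -4 + 5*Z)
G(d, W) = -9*√(-4 + 6*d) (G(d, W) = -9*√(d + (-4 + 5*d)) = -9*√(-4 + 6*d))
-46222/26980 + 16421/G(m, -184) = -46222/26980 + 16421/((-9*√(-4 + 6*(-25)))) = -46222*1/26980 + 16421/((-9*√(-4 - 150))) = -23111/13490 + 16421/((-9*I*√154)) = -23111/13490 + 16421*(I*√154/1386) = -23111/13490 + 16421*I*√154/1386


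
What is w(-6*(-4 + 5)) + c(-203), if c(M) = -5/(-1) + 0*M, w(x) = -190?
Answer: -185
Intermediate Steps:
c(M) = 5 (c(M) = -5*(-1) + 0 = 5 + 0 = 5)
w(-6*(-4 + 5)) + c(-203) = -190 + 5 = -185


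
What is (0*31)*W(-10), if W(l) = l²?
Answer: 0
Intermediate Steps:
(0*31)*W(-10) = (0*31)*(-10)² = 0*100 = 0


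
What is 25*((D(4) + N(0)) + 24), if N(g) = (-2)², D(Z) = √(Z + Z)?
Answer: 700 + 50*√2 ≈ 770.71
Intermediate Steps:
D(Z) = √2*√Z (D(Z) = √(2*Z) = √2*√Z)
N(g) = 4
25*((D(4) + N(0)) + 24) = 25*((√2*√4 + 4) + 24) = 25*((√2*2 + 4) + 24) = 25*((2*√2 + 4) + 24) = 25*((4 + 2*√2) + 24) = 25*(28 + 2*√2) = 700 + 50*√2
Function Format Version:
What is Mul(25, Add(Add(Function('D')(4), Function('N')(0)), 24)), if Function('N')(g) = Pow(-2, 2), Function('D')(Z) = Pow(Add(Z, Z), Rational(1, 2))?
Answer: Add(700, Mul(50, Pow(2, Rational(1, 2)))) ≈ 770.71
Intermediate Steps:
Function('D')(Z) = Mul(Pow(2, Rational(1, 2)), Pow(Z, Rational(1, 2))) (Function('D')(Z) = Pow(Mul(2, Z), Rational(1, 2)) = Mul(Pow(2, Rational(1, 2)), Pow(Z, Rational(1, 2))))
Function('N')(g) = 4
Mul(25, Add(Add(Function('D')(4), Function('N')(0)), 24)) = Mul(25, Add(Add(Mul(Pow(2, Rational(1, 2)), Pow(4, Rational(1, 2))), 4), 24)) = Mul(25, Add(Add(Mul(Pow(2, Rational(1, 2)), 2), 4), 24)) = Mul(25, Add(Add(Mul(2, Pow(2, Rational(1, 2))), 4), 24)) = Mul(25, Add(Add(4, Mul(2, Pow(2, Rational(1, 2)))), 24)) = Mul(25, Add(28, Mul(2, Pow(2, Rational(1, 2))))) = Add(700, Mul(50, Pow(2, Rational(1, 2))))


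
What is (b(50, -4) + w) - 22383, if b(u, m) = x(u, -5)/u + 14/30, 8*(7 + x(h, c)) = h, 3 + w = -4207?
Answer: -15955529/600 ≈ -26593.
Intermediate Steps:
w = -4210 (w = -3 - 4207 = -4210)
x(h, c) = -7 + h/8
b(u, m) = 7/15 + (-7 + u/8)/u (b(u, m) = (-7 + u/8)/u + 14/30 = (-7 + u/8)/u + 14*(1/30) = (-7 + u/8)/u + 7/15 = 7/15 + (-7 + u/8)/u)
(b(50, -4) + w) - 22383 = ((71/120 - 7/50) - 4210) - 22383 = (271/600 - 4210) - 22383 = -2525729/600 - 22383 = -15955529/600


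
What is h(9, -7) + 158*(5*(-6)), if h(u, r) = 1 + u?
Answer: -4730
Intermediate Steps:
h(9, -7) + 158*(5*(-6)) = (1 + 9) + 158*(5*(-6)) = 10 + 158*(-30) = 10 - 4740 = -4730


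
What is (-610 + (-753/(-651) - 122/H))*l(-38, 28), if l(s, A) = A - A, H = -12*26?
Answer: 0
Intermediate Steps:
H = -312
l(s, A) = 0
(-610 + (-753/(-651) - 122/H))*l(-38, 28) = (-610 + (-753/(-651) - 122/(-312)))*0 = (-610 + (-753*(-1/651) - 122*(-1/312)))*0 = (-610 + (251/217 + 61/156))*0 = (-610 + 52393/33852)*0 = -20597327/33852*0 = 0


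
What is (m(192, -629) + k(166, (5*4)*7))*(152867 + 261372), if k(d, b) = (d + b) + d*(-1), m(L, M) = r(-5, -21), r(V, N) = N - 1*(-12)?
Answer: 54265309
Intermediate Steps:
r(V, N) = 12 + N (r(V, N) = N + 12 = 12 + N)
m(L, M) = -9 (m(L, M) = 12 - 21 = -9)
k(d, b) = b (k(d, b) = (b + d) - d = b)
(m(192, -629) + k(166, (5*4)*7))*(152867 + 261372) = (-9 + (5*4)*7)*(152867 + 261372) = (-9 + 20*7)*414239 = (-9 + 140)*414239 = 131*414239 = 54265309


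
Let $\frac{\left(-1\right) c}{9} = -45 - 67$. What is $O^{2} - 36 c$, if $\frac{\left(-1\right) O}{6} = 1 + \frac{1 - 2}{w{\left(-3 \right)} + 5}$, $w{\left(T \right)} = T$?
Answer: $-36279$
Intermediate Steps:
$c = 1008$ ($c = - 9 \left(-45 - 67\right) = \left(-9\right) \left(-112\right) = 1008$)
$O = -3$ ($O = - 6 \left(1 + \frac{1 - 2}{-3 + 5}\right) = - 6 \left(1 - \frac{1}{2}\right) = \left(-6\right) \frac{1}{2} = -3$)
$O^{2} - 36 c = \left(-3\right)^{2} - 36288 = 9 - 36288 = -36279$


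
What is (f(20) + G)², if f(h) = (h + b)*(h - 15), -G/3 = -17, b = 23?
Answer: 70756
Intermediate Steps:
G = 51 (G = -3*(-17) = 51)
f(h) = (-15 + h)*(23 + h) (f(h) = (h + 23)*(h - 15) = (23 + h)*(-15 + h) = (-15 + h)*(23 + h))
(f(20) + G)² = ((-345 + 20² + 8*20) + 51)² = ((-345 + 400 + 160) + 51)² = (215 + 51)² = 266² = 70756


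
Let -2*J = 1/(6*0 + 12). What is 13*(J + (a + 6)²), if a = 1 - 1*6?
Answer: 299/24 ≈ 12.458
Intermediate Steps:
a = -5 (a = 1 - 6 = -5)
J = -1/24 (J = -1/(2*(6*0 + 12)) = -1/(2*(0 + 12)) = -½/12 = -½*1/12 = -1/24 ≈ -0.041667)
13*(J + (a + 6)²) = 13*(-1/24 + (-5 + 6)²) = 13*(-1/24 + 1²) = 13*(-1/24 + 1) = 13*(23/24) = 299/24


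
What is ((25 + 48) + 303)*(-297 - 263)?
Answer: -210560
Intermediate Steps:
((25 + 48) + 303)*(-297 - 263) = (73 + 303)*(-560) = 376*(-560) = -210560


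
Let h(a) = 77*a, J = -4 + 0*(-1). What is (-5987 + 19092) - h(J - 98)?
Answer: 20959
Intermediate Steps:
J = -4 (J = -4 + 0 = -4)
(-5987 + 19092) - h(J - 98) = (-5987 + 19092) - 77*(-4 - 98) = 13105 - 77*(-102) = 13105 - 1*(-7854) = 13105 + 7854 = 20959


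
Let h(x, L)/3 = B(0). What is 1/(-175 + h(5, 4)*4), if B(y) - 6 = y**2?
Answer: -1/103 ≈ -0.0097087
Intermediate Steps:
B(y) = 6 + y**2
h(x, L) = 18 (h(x, L) = 3*(6 + 0**2) = 3*(6 + 0) = 3*6 = 18)
1/(-175 + h(5, 4)*4) = 1/(-175 + 18*4) = 1/(-175 + 72) = 1/(-103) = -1/103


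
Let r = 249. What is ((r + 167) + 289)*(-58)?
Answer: -40890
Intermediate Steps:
((r + 167) + 289)*(-58) = ((249 + 167) + 289)*(-58) = (416 + 289)*(-58) = 705*(-58) = -40890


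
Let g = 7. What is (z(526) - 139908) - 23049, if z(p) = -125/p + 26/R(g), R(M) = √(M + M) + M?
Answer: -428563859/2630 - 26*√14/35 ≈ -1.6295e+5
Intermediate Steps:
R(M) = M + √2*√M (R(M) = √(2*M) + M = √2*√M + M = M + √2*√M)
z(p) = -125/p + 26/(7 + √14) (z(p) = -125/p + 26/(7 + √2*√7) = -125/p + 26/(7 + √14))
(z(526) - 139908) - 23049 = ((-875 - 125*√14 + 26*526)/(526*(7 + √14)) - 139908) - 23049 = ((-875 - 125*√14 + 13676)/(526*(7 + √14)) - 139908) - 23049 = ((12801 - 125*√14)/(526*(7 + √14)) - 139908) - 23049 = (-139908 + (12801 - 125*√14)/(526*(7 + √14))) - 23049 = -162957 + (12801 - 125*√14)/(526*(7 + √14))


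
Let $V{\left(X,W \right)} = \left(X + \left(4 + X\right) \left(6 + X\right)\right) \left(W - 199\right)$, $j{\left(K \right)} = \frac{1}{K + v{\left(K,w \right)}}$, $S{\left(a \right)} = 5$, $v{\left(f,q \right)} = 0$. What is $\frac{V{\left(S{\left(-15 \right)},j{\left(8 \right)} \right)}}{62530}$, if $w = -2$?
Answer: $- \frac{43}{130} \approx -0.33077$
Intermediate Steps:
$j{\left(K \right)} = \frac{1}{K}$ ($j{\left(K \right)} = \frac{1}{K + 0} = \frac{1}{K}$)
$V{\left(X,W \right)} = \left(-199 + W\right) \left(X + \left(4 + X\right) \left(6 + X\right)\right)$ ($V{\left(X,W \right)} = \left(X + \left(4 + X\right) \left(6 + X\right)\right) \left(-199 + W\right) = \left(-199 + W\right) \left(X + \left(4 + X\right) \left(6 + X\right)\right)$)
$\frac{V{\left(S{\left(-15 \right)},j{\left(8 \right)} \right)}}{62530} = \frac{-4776 - 10945 - 199 \cdot 5^{2} + \frac{24}{8} + \frac{5^{2}}{8} + 11 \cdot \frac{1}{8} \cdot 5}{62530} = \left(-4776 - 10945 - 4975 + 24 \cdot \frac{1}{8} + \frac{1}{8} \cdot 25 + 11 \cdot \frac{1}{8} \cdot 5\right) \frac{1}{62530} = \left(-4776 - 10945 - 4975 + 3 + \frac{25}{8} + \frac{55}{8}\right) \frac{1}{62530} = \left(-20683\right) \frac{1}{62530} = - \frac{43}{130}$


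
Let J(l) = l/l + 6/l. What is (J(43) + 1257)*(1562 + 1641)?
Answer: 173282300/43 ≈ 4.0298e+6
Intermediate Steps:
J(l) = 1 + 6/l
(J(43) + 1257)*(1562 + 1641) = ((6 + 43)/43 + 1257)*(1562 + 1641) = ((1/43)*49 + 1257)*3203 = (49/43 + 1257)*3203 = (54100/43)*3203 = 173282300/43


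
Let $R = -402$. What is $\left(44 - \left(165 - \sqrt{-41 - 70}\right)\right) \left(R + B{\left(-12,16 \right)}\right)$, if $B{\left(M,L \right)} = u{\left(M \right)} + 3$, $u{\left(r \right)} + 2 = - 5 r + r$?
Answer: $42713 - 353 i \sqrt{111} \approx 42713.0 - 3719.1 i$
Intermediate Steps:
$u{\left(r \right)} = -2 - 4 r$ ($u{\left(r \right)} = -2 + \left(- 5 r + r\right) = -2 - 4 r$)
$B{\left(M,L \right)} = 1 - 4 M$ ($B{\left(M,L \right)} = \left(-2 - 4 M\right) + 3 = 1 - 4 M$)
$\left(44 - \left(165 - \sqrt{-41 - 70}\right)\right) \left(R + B{\left(-12,16 \right)}\right) = \left(44 - \left(165 - \sqrt{-41 - 70}\right)\right) \left(-402 + \left(1 - -48\right)\right) = \left(44 - \left(165 - \sqrt{-111}\right)\right) \left(-402 + \left(1 + 48\right)\right) = \left(44 - \left(165 - i \sqrt{111}\right)\right) \left(-402 + 49\right) = \left(44 - \left(165 - i \sqrt{111}\right)\right) \left(-353\right) = \left(-121 + i \sqrt{111}\right) \left(-353\right) = 42713 - 353 i \sqrt{111}$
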